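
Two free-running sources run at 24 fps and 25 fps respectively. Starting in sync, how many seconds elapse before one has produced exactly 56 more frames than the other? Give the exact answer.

The gap grows by |25 − 24| = 1 frame per second.
Time for a 56-frame gap: 56 ÷ (1) = 56 s.

56 seconds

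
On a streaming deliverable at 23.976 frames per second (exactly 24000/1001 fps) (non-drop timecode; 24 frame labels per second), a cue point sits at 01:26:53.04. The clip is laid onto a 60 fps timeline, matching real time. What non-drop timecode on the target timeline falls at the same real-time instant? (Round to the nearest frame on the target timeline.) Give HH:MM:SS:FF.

Source frame index: (1×3600 + 26×60 + 53) × 24 + 4 = 125116.
Real time: 125116 / (24000/1001) = 31310279/6000 s.
Target frame: (31310279/6000) × (60) = 31310279/100 ≈ 313102.790 → 313103.
At 60 labels/s: frame 313103 → 01:26:58:23.

01:26:58:23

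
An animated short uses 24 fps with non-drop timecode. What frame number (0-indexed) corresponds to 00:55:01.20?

Total seconds to the label: (0 × 3600 + 55 × 60 + 1) = 3301.
Frame index = 3301 × 24 + 20 = 79244.

79244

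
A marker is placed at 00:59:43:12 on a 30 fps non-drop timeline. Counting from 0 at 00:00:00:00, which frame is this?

107502

Total seconds to the label: (0 × 3600 + 59 × 60 + 43) = 3583.
Frame index = 3583 × 30 + 12 = 107502.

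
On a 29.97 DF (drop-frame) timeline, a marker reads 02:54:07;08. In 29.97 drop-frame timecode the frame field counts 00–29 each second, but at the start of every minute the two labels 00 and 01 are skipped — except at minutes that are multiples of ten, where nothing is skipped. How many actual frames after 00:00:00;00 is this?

Complete 10-minute blocks: 17, each 17982 frames → 305694.
Remaining 4 whole minutes in the current block: 1800 + 3 × 1798 = 7194 frames.
Within the current minute: 7 × 30 + 8 − 2 = 216 (labels ;00/;01 skipped at this minute). Total = 305694 + 7194 + 216 = 313104.

313104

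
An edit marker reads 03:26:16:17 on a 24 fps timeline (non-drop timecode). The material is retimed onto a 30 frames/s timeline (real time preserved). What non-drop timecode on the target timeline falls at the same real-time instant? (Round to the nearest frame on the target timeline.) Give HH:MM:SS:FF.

Source frame index: (3×3600 + 26×60 + 16) × 24 + 17 = 297041.
Real time: 297041 / (24) = 297041/24 s.
Target frame: (297041/24) × (30) = 1485205/4 ≈ 371301.250 → 371301.
At 30 labels/s: frame 371301 → 03:26:16:21.

03:26:16:21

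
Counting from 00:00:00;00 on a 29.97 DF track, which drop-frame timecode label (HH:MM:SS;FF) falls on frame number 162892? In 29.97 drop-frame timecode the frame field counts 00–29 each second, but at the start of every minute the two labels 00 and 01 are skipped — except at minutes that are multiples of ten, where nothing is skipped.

Ten DF minutes hold 17982 frames, so frame 162892 lies in block 9 (frames 161838–179819) with 1054 frames into that block.
The block's first minute is 1800 frames and the rest 1798 each; 1054 frames reaches minute 0, so 9 × 18 + 0 × 2 = 162 labels have been skipped so far.
Adding those back, label number 162892 + 162 = 163054 at 30 labels/s is 5435 s + 4 f = 1 h 30 min 35 s frame 4, i.e. 01:30:35;04.

01:30:35;04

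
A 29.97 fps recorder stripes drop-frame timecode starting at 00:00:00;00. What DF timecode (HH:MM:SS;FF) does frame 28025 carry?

00:15:35;03

Ten DF minutes hold 17982 frames, so frame 28025 lies in block 1 (frames 17982–35963) with 10043 frames into that block.
The block's first minute is 1800 frames and the rest 1798 each; 10043 frames reaches minute 5, so 1 × 18 + 5 × 2 = 28 labels have been skipped so far.
Adding those back, label number 28025 + 28 = 28053 at 30 labels/s is 935 s + 3 f = 0 h 15 min 35 s frame 3, i.e. 00:15:35;03.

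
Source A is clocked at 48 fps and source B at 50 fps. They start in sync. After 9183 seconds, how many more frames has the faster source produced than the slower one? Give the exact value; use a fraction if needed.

A emits 48 × 9183 = 440784 frames; B emits 50 × 9183 = 459150.
Difference = 18366 frames; B is ahead of A.

18366 frames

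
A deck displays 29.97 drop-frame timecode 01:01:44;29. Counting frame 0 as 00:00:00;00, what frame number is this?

111039

As if non-drop at 30 labels/s: (1 × 3600 + 1 × 60 + 44) × 30 + 29 = 111149.
Minute boundaries passed: 61; those not divisible by 10: 61 − 6 = 55; dropped labels = 2 × 55 = 110.
Actual frame index = 111149 − 110 = 111039.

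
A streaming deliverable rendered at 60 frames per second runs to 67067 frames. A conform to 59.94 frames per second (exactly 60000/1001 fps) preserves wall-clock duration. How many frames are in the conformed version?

Target frames = source frames × (target rate / source rate) = 67067 × (60000/1001)/(60) = 67067 × 1000/1001 = 67000.

67000 frames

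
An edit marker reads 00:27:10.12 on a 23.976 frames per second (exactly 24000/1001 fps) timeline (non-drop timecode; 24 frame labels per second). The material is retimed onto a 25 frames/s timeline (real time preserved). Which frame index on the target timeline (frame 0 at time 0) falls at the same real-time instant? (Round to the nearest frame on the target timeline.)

frame 40803

Source frame index: (0×3600 + 27×60 + 10) × 24 + 12 = 39132.
Real time: 39132 / (24000/1001) = 3264261/2000 s.
Target frame: (3264261/2000) × (25) = 3264261/80 ≈ 40803.262 → 40803.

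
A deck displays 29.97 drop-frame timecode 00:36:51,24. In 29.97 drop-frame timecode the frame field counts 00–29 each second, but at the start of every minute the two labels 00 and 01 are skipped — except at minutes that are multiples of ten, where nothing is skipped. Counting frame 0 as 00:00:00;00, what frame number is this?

66288

As if non-drop at 30 labels/s: (0 × 3600 + 36 × 60 + 51) × 30 + 24 = 66354.
Minute boundaries passed: 36; those not divisible by 10: 36 − 3 = 33; dropped labels = 2 × 33 = 66.
Actual frame index = 66354 − 66 = 66288.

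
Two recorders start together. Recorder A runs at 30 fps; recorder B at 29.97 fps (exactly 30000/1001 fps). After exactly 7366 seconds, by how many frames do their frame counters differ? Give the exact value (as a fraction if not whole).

220980/1001 frames

A emits 30 × 7366 = 220980 frames; B emits 30000/1001 × 7366 = 220980000/1001.
Difference = 220980/1001 frames (≈ 220.7592); B is behind A.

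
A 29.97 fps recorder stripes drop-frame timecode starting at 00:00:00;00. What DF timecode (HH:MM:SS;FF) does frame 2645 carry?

Each 10-minute DF block holds 10 × 60 × 30 − 9 × 2 = 17982 frames. 2645 ÷ 17982 → 0 full blocks, remainder 2645.
Within the partial block the first minute is 1800 frames and each further minute 1798, so 1 further minute boundary passed. Total skipped labels = 18 × 0 + 2 × 1 = 2.
Non-drop label index = 2645 + 2 = 2647; at 30 labels/s that is 00:01:28:07, i.e. DF 00:01:28;07.

00:01:28;07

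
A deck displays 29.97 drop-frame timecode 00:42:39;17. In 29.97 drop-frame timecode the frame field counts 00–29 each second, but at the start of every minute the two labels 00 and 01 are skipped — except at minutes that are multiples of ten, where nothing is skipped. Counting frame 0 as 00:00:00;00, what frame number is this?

76711

As if non-drop at 30 labels/s: (0 × 3600 + 42 × 60 + 39) × 30 + 17 = 76787.
Minute boundaries passed: 42; those not divisible by 10: 42 − 4 = 38; dropped labels = 2 × 38 = 76.
Actual frame index = 76787 − 76 = 76711.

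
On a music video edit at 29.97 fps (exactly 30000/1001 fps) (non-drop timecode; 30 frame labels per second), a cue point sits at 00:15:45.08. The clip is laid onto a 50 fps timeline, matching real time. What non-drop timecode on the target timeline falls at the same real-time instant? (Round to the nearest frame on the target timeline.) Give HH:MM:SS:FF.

Source frame index: (0×3600 + 15×60 + 45) × 30 + 8 = 28358.
Real time: 28358 / (30000/1001) = 14193179/15000 s.
Target frame: (14193179/15000) × (50) = 14193179/300 ≈ 47310.597 → 47311.
At 50 labels/s: frame 47311 → 00:15:46:11.

00:15:46:11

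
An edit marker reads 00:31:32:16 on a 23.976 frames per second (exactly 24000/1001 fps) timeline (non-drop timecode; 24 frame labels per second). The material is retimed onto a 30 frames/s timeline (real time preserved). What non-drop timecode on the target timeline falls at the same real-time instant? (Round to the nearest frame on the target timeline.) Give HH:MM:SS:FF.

00:31:34:17

Source frame index: (0×3600 + 31×60 + 32) × 24 + 16 = 45424.
Real time: 45424 / (24000/1001) = 2841839/1500 s.
Target frame: (2841839/1500) × (30) = 2841839/50 ≈ 56836.780 → 56837.
At 30 labels/s: frame 56837 → 00:31:34:17.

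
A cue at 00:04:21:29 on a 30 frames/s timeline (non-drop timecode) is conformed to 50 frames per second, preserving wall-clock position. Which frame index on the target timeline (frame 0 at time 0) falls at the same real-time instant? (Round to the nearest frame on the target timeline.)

Source frame index: (0×3600 + 4×60 + 21) × 30 + 29 = 7859.
Real time: 7859 / (30) = 7859/30 s.
Target frame: (7859/30) × (50) = 39295/3 ≈ 13098.333 → 13098.

frame 13098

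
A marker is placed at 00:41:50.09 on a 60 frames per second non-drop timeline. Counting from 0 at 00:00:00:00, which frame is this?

Total seconds to the label: (0 × 3600 + 41 × 60 + 50) = 2510.
Frame index = 2510 × 60 + 9 = 150609.

frame 150609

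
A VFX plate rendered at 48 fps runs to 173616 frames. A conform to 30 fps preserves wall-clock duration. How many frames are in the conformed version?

108510 frames

Target frames = source frames × (target rate / source rate) = 173616 × (30)/(48) = 173616 × 5/8 = 108510.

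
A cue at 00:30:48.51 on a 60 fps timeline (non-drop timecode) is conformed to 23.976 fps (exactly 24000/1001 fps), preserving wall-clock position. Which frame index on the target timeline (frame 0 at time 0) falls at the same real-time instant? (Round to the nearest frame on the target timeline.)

frame 44328

Source frame index: (0×3600 + 30×60 + 48) × 60 + 51 = 110931.
Real time: 110931 / (60) = 36977/20 s.
Target frame: (36977/20) × (24000/1001) = 44372400/1001 ≈ 44328.072 → 44328.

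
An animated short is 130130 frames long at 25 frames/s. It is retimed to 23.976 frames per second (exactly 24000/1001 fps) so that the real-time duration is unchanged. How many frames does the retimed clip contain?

Target frames = source frames × (target rate / source rate) = 130130 × (24000/1001)/(25) = 130130 × 960/1001 = 124800.

124800 frames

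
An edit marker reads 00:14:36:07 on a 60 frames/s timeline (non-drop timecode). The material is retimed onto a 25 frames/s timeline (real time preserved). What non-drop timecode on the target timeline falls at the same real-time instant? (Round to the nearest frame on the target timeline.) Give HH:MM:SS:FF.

Source frame index: (0×3600 + 14×60 + 36) × 60 + 7 = 52567.
Real time: 52567 / (60) = 52567/60 s.
Target frame: (52567/60) × (25) = 262835/12 ≈ 21902.917 → 21903.
At 25 labels/s: frame 21903 → 00:14:36:03.

00:14:36:03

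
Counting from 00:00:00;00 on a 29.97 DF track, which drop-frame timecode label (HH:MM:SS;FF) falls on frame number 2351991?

21:47:58;05

Ten DF minutes hold 17982 frames, so frame 2351991 lies in block 130 (frames 2337660–2355641) with 14331 frames into that block.
The block's first minute is 1800 frames and the rest 1798 each; 14331 frames reaches minute 7, so 130 × 18 + 7 × 2 = 2354 labels have been skipped so far.
Adding those back, label number 2351991 + 2354 = 2354345 at 30 labels/s is 78478 s + 5 f = 21 h 47 min 58 s frame 5, i.e. 21:47:58;05.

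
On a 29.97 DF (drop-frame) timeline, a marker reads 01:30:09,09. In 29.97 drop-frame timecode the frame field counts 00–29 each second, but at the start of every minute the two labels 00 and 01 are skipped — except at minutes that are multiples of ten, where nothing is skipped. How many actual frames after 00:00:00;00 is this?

As if non-drop at 30 labels/s: (1 × 3600 + 30 × 60 + 9) × 30 + 9 = 162279.
Minute boundaries passed: 90; those not divisible by 10: 90 − 9 = 81; dropped labels = 2 × 81 = 162.
Actual frame index = 162279 − 162 = 162117.

162117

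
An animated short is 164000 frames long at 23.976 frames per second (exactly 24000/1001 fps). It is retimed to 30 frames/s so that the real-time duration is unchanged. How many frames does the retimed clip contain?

Target frames = source frames × (target rate / source rate) = 164000 × (30)/(24000/1001) = 164000 × 1001/800 = 205205.

205205 frames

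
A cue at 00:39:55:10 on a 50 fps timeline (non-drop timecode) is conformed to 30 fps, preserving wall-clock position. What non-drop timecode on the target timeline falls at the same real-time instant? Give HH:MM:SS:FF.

Source frame index: (0×3600 + 39×60 + 55) × 50 + 10 = 119760.
Real time: 119760 / (50) = 11976/5 s.
Target frame: (11976/5) × (30) = 71856.
At 30 labels/s: frame 71856 → 00:39:55:06.

00:39:55:06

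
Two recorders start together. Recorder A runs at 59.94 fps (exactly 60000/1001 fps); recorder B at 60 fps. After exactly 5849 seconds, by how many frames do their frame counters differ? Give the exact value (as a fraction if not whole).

A emits 60000/1001 × 5849 = 350940000/1001 frames; B emits 60 × 5849 = 350940.
Difference = 350940/1001 frames (≈ 350.5894); B is ahead of A.

350940/1001 frames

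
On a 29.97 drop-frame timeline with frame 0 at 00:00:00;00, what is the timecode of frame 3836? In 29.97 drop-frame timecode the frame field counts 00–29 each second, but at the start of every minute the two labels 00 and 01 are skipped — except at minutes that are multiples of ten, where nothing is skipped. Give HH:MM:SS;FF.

00:02:08;00

Ten DF minutes hold 17982 frames, so frame 3836 lies in block 0 (frames 0–17981) with 3836 frames into that block.
The block's first minute is 1800 frames and the rest 1798 each; 3836 frames reaches minute 2, so 0 × 18 + 2 × 2 = 4 labels have been skipped so far.
Adding those back, label number 3836 + 4 = 3840 at 30 labels/s is 128 s + 0 f = 0 h 2 min 8 s frame 0, i.e. 00:02:08;00.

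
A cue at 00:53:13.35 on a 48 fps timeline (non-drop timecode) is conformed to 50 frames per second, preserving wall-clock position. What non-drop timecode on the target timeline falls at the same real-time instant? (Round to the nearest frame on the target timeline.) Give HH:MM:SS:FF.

Source frame index: (0×3600 + 53×60 + 13) × 48 + 35 = 153299.
Real time: 153299 / (48) = 153299/48 s.
Target frame: (153299/48) × (50) = 3832475/24 ≈ 159686.458 → 159686.
At 50 labels/s: frame 159686 → 00:53:13:36.

00:53:13:36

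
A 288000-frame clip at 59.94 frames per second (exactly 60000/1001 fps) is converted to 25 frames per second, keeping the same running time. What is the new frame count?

120120 frames

Target frames = source frames × (target rate / source rate) = 288000 × (25)/(60000/1001) = 288000 × 1001/2400 = 120120.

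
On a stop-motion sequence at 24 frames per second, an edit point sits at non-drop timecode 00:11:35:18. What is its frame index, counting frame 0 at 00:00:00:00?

frame 16698

Total seconds to the label: (0 × 3600 + 11 × 60 + 35) = 695.
Frame index = 695 × 24 + 18 = 16698.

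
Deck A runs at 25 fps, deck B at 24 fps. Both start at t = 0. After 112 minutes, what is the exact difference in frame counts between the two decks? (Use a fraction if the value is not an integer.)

112 min = 6720 s.
A emits 25 × 6720 = 168000 frames; B emits 24 × 6720 = 161280.
Difference = 6720 frames; B is behind A.

6720 frames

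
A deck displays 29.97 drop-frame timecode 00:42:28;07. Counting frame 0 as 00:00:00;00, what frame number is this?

76371

As if non-drop at 30 labels/s: (0 × 3600 + 42 × 60 + 28) × 30 + 7 = 76447.
Minute boundaries passed: 42; those not divisible by 10: 42 − 4 = 38; dropped labels = 2 × 38 = 76.
Actual frame index = 76447 − 76 = 76371.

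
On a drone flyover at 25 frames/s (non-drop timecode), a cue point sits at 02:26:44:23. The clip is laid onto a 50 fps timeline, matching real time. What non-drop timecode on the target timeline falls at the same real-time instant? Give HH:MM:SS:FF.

02:26:44:46

Source frame index: (2×3600 + 26×60 + 44) × 25 + 23 = 220123.
Real time: 220123 / (25) = 220123/25 s.
Target frame: (220123/25) × (50) = 440246.
At 50 labels/s: frame 440246 → 02:26:44:46.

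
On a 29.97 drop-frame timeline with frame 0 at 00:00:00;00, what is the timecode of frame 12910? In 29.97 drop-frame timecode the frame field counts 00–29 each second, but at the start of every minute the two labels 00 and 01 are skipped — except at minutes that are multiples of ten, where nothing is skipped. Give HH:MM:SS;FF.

00:07:10;24

Each 10-minute DF block holds 10 × 60 × 30 − 9 × 2 = 17982 frames. 12910 ÷ 17982 → 0 full blocks, remainder 12910.
Within the partial block the first minute is 1800 frames and each further minute 1798, so 7 further minute boundaries passed. Total skipped labels = 18 × 0 + 2 × 7 = 14.
Non-drop label index = 12910 + 14 = 12924; at 30 labels/s that is 00:07:10:24, i.e. DF 00:07:10;24.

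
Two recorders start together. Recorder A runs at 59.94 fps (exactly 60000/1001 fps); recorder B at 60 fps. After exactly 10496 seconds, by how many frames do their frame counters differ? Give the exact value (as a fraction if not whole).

629760/1001 frames

A emits 60000/1001 × 10496 = 629760000/1001 frames; B emits 60 × 10496 = 629760.
Difference = 629760/1001 frames (≈ 629.1309); B is ahead of A.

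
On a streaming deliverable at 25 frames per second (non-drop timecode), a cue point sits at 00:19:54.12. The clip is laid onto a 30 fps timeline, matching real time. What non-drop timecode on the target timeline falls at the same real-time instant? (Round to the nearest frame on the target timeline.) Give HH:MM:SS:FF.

Source frame index: (0×3600 + 19×60 + 54) × 25 + 12 = 29862.
Real time: 29862 / (25) = 29862/25 s.
Target frame: (29862/25) × (30) = 179172/5 ≈ 35834.400 → 35834.
At 30 labels/s: frame 35834 → 00:19:54:14.

00:19:54:14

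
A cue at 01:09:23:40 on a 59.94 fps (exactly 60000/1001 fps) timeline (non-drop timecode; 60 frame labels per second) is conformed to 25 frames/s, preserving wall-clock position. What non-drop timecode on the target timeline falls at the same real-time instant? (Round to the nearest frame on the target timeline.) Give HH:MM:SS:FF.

01:09:27:21

Source frame index: (1×3600 + 9×60 + 23) × 60 + 40 = 249820.
Real time: 249820 / (60000/1001) = 12503491/3000 s.
Target frame: (12503491/3000) × (25) = 12503491/120 ≈ 104195.758 → 104196.
At 25 labels/s: frame 104196 → 01:09:27:21.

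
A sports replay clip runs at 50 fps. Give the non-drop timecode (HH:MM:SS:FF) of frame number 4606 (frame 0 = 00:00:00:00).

4606 ÷ 50 = 92 full seconds, remainder 6 frames.
92 s = 0 h 1 min 32 s.
Timecode: 00:01:32:06.

00:01:32:06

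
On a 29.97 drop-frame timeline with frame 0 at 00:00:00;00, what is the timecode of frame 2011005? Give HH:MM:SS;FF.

18:38:20;19

Each 10-minute DF block holds 10 × 60 × 30 − 9 × 2 = 17982 frames. 2011005 ÷ 17982 → 111 full blocks, remainder 15003.
Within the partial block the first minute is 1800 frames and each further minute 1798, so 8 further minute boundaries passed. Total skipped labels = 18 × 111 + 2 × 8 = 2014.
Non-drop label index = 2011005 + 2014 = 2013019; at 30 labels/s that is 18:38:20:19, i.e. DF 18:38:20;19.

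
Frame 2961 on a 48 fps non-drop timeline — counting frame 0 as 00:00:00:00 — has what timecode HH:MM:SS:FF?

2961 ÷ 48 = 61 full seconds, remainder 33 frames.
61 s = 0 h 1 min 1 s.
Timecode: 00:01:01:33.

00:01:01:33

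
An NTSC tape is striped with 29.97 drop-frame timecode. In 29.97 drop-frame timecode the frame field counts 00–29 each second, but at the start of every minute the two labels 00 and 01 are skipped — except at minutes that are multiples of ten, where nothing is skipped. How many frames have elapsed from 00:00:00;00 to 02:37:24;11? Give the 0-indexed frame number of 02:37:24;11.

As if non-drop at 30 labels/s: (2 × 3600 + 37 × 60 + 24) × 30 + 11 = 283331.
Minute boundaries passed: 157; those not divisible by 10: 157 − 15 = 142; dropped labels = 2 × 142 = 284.
Actual frame index = 283331 − 284 = 283047.

283047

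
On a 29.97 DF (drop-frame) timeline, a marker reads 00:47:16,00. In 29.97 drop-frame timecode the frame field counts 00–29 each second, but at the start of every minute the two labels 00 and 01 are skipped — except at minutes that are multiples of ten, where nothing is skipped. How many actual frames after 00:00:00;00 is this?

84994

Complete 10-minute blocks: 4, each 17982 frames → 71928.
Remaining 7 whole minutes in the current block: 1800 + 6 × 1798 = 12588 frames.
Within the current minute: 16 × 30 + 0 − 2 = 478 (labels ;00/;01 skipped at this minute). Total = 71928 + 12588 + 478 = 84994.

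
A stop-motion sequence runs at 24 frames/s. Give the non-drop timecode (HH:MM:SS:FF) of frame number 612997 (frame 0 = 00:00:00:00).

612997 ÷ 24 = 25541 full seconds, remainder 13 frames.
25541 s = 7 h 5 min 41 s.
Timecode: 07:05:41:13.

07:05:41:13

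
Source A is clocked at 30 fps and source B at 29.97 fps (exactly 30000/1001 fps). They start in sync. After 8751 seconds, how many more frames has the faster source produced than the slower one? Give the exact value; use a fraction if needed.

262530/1001 frames

A emits 30 × 8751 = 262530 frames; B emits 30000/1001 × 8751 = 262530000/1001.
Difference = 262530/1001 frames (≈ 262.2677); B is behind A.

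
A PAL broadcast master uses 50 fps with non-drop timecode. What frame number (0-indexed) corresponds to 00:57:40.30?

Total seconds to the label: (0 × 3600 + 57 × 60 + 40) = 3460.
Frame index = 3460 × 50 + 30 = 173030.

frame 173030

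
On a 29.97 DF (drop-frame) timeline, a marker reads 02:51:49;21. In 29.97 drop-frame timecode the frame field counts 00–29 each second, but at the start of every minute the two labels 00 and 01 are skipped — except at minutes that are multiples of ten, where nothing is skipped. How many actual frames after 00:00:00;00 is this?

Complete 10-minute blocks: 17, each 17982 frames → 305694.
Remaining 1 whole minute in the current block: 1800 + 0 × 1798 = 1800 frames.
Within the current minute: 49 × 30 + 21 − 2 = 1489 (labels ;00/;01 skipped at this minute). Total = 305694 + 1800 + 1489 = 308983.

308983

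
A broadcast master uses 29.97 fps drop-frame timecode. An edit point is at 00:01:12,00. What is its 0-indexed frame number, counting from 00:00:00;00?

Complete 10-minute blocks: 0, each 17982 frames → 0.
Remaining 1 whole minute in the current block: 1800 + 0 × 1798 = 1800 frames.
Within the current minute: 12 × 30 + 0 − 2 = 358 (labels ;00/;01 skipped at this minute). Total = 0 + 1800 + 358 = 2158.

2158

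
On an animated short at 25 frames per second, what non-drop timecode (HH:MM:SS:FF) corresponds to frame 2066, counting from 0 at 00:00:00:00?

00:01:22:16

2066 ÷ 25 = 82 full seconds, remainder 16 frames.
82 s = 0 h 1 min 22 s.
Timecode: 00:01:22:16.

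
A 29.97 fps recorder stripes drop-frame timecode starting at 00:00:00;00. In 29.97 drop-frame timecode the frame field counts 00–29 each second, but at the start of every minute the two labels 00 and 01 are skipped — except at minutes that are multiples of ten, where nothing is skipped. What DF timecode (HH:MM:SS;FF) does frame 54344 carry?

Ten DF minutes hold 17982 frames, so frame 54344 lies in block 3 (frames 53946–71927) with 398 frames into that block.
The block's first minute is 1800 frames and the rest 1798 each; 398 frames reaches minute 0, so 3 × 18 + 0 × 2 = 54 labels have been skipped so far.
Adding those back, label number 54344 + 54 = 54398 at 30 labels/s is 1813 s + 8 f = 0 h 30 min 13 s frame 8, i.e. 00:30:13;08.

00:30:13;08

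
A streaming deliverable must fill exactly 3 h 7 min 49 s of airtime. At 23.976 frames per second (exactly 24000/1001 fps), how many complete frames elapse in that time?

270185 frames

3 h 7 min 49 s = 11269 s.
Frames = 11269 × 24000/1001 = 270456000/1001 ≈ 270185.8142.
Complete frames: 270185.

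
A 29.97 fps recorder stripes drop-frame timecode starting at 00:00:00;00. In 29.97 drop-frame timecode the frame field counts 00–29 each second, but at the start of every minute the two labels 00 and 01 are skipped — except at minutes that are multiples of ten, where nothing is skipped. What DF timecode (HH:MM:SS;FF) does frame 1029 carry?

00:00:34;09

Each 10-minute DF block holds 10 × 60 × 30 − 9 × 2 = 17982 frames. 1029 ÷ 17982 → 0 full blocks, remainder 1029.
Within the partial block the first minute is 1800 frames and each further minute 1798, so 0 further minute boundaries passed. Total skipped labels = 18 × 0 + 2 × 0 = 0.
Non-drop label index = 1029 + 0 = 1029; at 30 labels/s that is 00:00:34:09, i.e. DF 00:00:34;09.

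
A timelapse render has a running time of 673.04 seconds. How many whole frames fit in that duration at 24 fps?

Frames = 673.04 × 24 = 403824/25 ≈ 16152.9600.
Complete frames: 16152.

16152 frames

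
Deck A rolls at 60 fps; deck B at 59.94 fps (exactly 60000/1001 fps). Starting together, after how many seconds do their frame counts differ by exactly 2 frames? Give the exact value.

1001/30 seconds

The gap grows by |60000/1001 − 60| = 60/1001 frames per second.
Time for a 2-frame gap: 2 ÷ (60/1001) = 1001/30 s.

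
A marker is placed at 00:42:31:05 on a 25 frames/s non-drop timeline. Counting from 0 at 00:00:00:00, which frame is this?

63780

Total seconds to the label: (0 × 3600 + 42 × 60 + 31) = 2551.
Frame index = 2551 × 25 + 5 = 63780.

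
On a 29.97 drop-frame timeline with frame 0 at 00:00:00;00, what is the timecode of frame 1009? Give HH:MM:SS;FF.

Ten DF minutes hold 17982 frames, so frame 1009 lies in block 0 (frames 0–17981) with 1009 frames into that block.
The block's first minute is 1800 frames and the rest 1798 each; 1009 frames reaches minute 0, so 0 × 18 + 0 × 2 = 0 labels have been skipped so far.
Adding those back, label number 1009 + 0 = 1009 at 30 labels/s is 33 s + 19 f = 0 h 0 min 33 s frame 19, i.e. 00:00:33;19.

00:00:33;19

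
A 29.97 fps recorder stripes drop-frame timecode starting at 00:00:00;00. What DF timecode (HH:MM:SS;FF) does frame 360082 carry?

Each 10-minute DF block holds 10 × 60 × 30 − 9 × 2 = 17982 frames. 360082 ÷ 17982 → 20 full blocks, remainder 442.
Within the partial block the first minute is 1800 frames and each further minute 1798, so 0 further minute boundaries passed. Total skipped labels = 18 × 20 + 2 × 0 = 360.
Non-drop label index = 360082 + 360 = 360442; at 30 labels/s that is 03:20:14:22, i.e. DF 03:20:14;22.

03:20:14;22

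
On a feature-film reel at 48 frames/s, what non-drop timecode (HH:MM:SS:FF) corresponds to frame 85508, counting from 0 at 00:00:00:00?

85508 ÷ 48 = 1781 full seconds, remainder 20 frames.
1781 s = 0 h 29 min 41 s.
Timecode: 00:29:41:20.

00:29:41:20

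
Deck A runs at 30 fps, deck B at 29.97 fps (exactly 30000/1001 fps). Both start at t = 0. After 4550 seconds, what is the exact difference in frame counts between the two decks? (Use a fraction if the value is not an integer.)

1500/11 frames

A emits 30 × 4550 = 136500 frames; B emits 30000/1001 × 4550 = 1500000/11.
Difference = 1500/11 frames (≈ 136.3636); B is behind A.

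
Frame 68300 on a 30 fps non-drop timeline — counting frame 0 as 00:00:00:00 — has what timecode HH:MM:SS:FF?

00:37:56:20

68300 ÷ 30 = 2276 full seconds, remainder 20 frames.
2276 s = 0 h 37 min 56 s.
Timecode: 00:37:56:20.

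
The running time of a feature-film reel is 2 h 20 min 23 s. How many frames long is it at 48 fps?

2 h 20 min 23 s = 8423 s.
Frames = 8423 × 48 = 404304.

404304 frames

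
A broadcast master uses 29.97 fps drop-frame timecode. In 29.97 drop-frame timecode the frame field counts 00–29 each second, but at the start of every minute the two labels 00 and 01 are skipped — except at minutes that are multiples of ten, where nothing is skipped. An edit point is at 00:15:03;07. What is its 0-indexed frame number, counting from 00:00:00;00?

27069

As if non-drop at 30 labels/s: (0 × 3600 + 15 × 60 + 3) × 30 + 7 = 27097.
Minute boundaries passed: 15; those not divisible by 10: 15 − 1 = 14; dropped labels = 2 × 14 = 28.
Actual frame index = 27097 − 28 = 27069.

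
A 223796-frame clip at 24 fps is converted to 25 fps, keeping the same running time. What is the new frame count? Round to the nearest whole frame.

Frames at target rate = 223796 × (25) / (24) = 1398725/6 ≈ 233120.833.
Nearest whole frame: 233121.

233121 frames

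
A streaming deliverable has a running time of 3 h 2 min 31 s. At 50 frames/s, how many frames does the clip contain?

3 h 2 min 31 s = 10951 s.
Frames = 10951 × 50 = 547550.

547550 frames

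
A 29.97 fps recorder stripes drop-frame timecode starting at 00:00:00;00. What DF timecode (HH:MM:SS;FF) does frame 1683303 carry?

15:36:06;09

Each 10-minute DF block holds 10 × 60 × 30 − 9 × 2 = 17982 frames. 1683303 ÷ 17982 → 93 full blocks, remainder 10977.
Within the partial block the first minute is 1800 frames and each further minute 1798, so 6 further minute boundaries passed. Total skipped labels = 18 × 93 + 2 × 6 = 1686.
Non-drop label index = 1683303 + 1686 = 1684989; at 30 labels/s that is 15:36:06:09, i.e. DF 15:36:06;09.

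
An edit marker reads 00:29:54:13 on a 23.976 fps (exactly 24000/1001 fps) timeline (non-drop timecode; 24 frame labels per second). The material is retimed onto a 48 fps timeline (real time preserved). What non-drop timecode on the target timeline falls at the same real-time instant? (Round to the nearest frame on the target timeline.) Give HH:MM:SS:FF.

00:29:56:16

Source frame index: (0×3600 + 29×60 + 54) × 24 + 13 = 43069.
Real time: 43069 / (24000/1001) = 43112069/24000 s.
Target frame: (43112069/24000) × (48) = 43112069/500 ≈ 86224.138 → 86224.
At 48 labels/s: frame 86224 → 00:29:56:16.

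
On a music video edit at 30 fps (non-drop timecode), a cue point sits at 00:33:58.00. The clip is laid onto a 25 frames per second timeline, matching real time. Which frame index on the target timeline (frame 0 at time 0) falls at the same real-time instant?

frame 50950

Source frame index: (0×3600 + 33×60 + 58) × 30 + 0 = 61140.
Real time: 61140 / (30) = 2038 s.
Target frame: (2038) × (25) = 50950.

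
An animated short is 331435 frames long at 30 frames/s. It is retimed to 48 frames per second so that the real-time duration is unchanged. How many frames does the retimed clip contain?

530296 frames

Target frames = source frames × (target rate / source rate) = 331435 × (48)/(30) = 331435 × 8/5 = 530296.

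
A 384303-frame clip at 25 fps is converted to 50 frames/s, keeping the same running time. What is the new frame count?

768606 frames

Frames at target rate = 384303 × (50) / (25) = 768606.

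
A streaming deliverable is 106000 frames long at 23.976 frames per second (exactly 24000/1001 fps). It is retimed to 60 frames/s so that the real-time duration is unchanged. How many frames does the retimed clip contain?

Target frames = source frames × (target rate / source rate) = 106000 × (60)/(24000/1001) = 106000 × 1001/400 = 265265.

265265 frames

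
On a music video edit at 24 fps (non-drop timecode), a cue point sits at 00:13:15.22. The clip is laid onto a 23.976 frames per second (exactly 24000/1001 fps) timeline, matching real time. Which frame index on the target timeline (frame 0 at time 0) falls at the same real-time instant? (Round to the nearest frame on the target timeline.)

frame 19083

Source frame index: (0×3600 + 13×60 + 15) × 24 + 22 = 19102.
Real time: 19102 / (24) = 9551/12 s.
Target frame: (9551/12) × (24000/1001) = 19102000/1001 ≈ 19082.917 → 19083.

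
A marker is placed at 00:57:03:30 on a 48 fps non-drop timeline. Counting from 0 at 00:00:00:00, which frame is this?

164334

Total seconds to the label: (0 × 3600 + 57 × 60 + 3) = 3423.
Frame index = 3423 × 48 + 30 = 164334.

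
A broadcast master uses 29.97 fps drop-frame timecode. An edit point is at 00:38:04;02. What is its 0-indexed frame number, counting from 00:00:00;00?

As if non-drop at 30 labels/s: (0 × 3600 + 38 × 60 + 4) × 30 + 2 = 68522.
Minute boundaries passed: 38; those not divisible by 10: 38 − 3 = 35; dropped labels = 2 × 35 = 70.
Actual frame index = 68522 − 70 = 68452.

68452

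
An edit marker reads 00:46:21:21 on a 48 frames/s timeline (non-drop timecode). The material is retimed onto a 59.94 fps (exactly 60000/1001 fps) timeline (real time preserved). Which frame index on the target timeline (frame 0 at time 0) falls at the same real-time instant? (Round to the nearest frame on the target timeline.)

frame 166720

Source frame index: (0×3600 + 46×60 + 21) × 48 + 21 = 133509.
Real time: 133509 / (48) = 44503/16 s.
Target frame: (44503/16) × (60000/1001) = 166886250/1001 ≈ 166719.530 → 166720.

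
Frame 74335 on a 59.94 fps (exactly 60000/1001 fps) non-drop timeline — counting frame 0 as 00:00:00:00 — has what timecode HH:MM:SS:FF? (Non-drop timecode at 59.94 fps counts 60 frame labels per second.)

74335 ÷ 60 = 1238 full seconds, remainder 55 frames.
1238 s = 0 h 20 min 38 s.
Timecode: 00:20:38:55.

00:20:38:55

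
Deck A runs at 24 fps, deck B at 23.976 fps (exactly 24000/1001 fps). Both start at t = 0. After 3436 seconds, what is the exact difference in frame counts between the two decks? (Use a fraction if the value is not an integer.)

A emits 24 × 3436 = 82464 frames; B emits 24000/1001 × 3436 = 82464000/1001.
Difference = 82464/1001 frames (≈ 82.3816); B is behind A.

82464/1001 frames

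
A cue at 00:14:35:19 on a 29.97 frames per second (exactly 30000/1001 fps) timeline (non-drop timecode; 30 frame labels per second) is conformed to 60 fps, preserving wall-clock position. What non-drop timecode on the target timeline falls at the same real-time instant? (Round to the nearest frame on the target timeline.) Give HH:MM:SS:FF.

Source frame index: (0×3600 + 14×60 + 35) × 30 + 19 = 26269.
Real time: 26269 / (30000/1001) = 26295269/30000 s.
Target frame: (26295269/30000) × (60) = 26295269/500 ≈ 52590.538 → 52591.
At 60 labels/s: frame 52591 → 00:14:36:31.

00:14:36:31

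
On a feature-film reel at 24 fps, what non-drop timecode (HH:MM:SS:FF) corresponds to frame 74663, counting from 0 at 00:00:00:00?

00:51:50:23

74663 ÷ 24 = 3110 full seconds, remainder 23 frames.
3110 s = 0 h 51 min 50 s.
Timecode: 00:51:50:23.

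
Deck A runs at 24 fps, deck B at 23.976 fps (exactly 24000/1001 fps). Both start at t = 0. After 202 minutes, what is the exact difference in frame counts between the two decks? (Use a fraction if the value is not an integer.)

290880/1001 frames

202 min = 12120 s.
A emits 24 × 12120 = 290880 frames; B emits 24000/1001 × 12120 = 290880000/1001.
Difference = 290880/1001 frames (≈ 290.5894); B is behind A.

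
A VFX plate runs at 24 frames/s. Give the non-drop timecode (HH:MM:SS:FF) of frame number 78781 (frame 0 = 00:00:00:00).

00:54:42:13

78781 ÷ 24 = 3282 full seconds, remainder 13 frames.
3282 s = 0 h 54 min 42 s.
Timecode: 00:54:42:13.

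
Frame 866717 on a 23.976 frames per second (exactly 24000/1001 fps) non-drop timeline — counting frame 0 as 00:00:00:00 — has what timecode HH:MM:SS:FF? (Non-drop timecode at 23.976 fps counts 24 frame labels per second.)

10:01:53:05

866717 ÷ 24 = 36113 full seconds, remainder 5 frames.
36113 s = 10 h 1 min 53 s.
Timecode: 10:01:53:05.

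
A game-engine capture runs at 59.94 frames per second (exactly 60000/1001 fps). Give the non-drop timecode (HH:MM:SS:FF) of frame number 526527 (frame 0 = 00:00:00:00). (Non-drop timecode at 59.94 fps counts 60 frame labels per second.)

526527 ÷ 60 = 8775 full seconds, remainder 27 frames.
8775 s = 2 h 26 min 15 s.
Timecode: 02:26:15:27.

02:26:15:27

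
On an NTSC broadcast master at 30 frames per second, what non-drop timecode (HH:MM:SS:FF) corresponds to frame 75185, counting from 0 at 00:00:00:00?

00:41:46:05

75185 ÷ 30 = 2506 full seconds, remainder 5 frames.
2506 s = 0 h 41 min 46 s.
Timecode: 00:41:46:05.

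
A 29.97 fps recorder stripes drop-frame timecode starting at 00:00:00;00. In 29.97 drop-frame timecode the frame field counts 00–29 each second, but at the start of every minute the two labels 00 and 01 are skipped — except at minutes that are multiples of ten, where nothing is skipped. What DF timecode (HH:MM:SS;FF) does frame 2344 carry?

Each 10-minute DF block holds 10 × 60 × 30 − 9 × 2 = 17982 frames. 2344 ÷ 17982 → 0 full blocks, remainder 2344.
Within the partial block the first minute is 1800 frames and each further minute 1798, so 1 further minute boundary passed. Total skipped labels = 18 × 0 + 2 × 1 = 2.
Non-drop label index = 2344 + 2 = 2346; at 30 labels/s that is 00:01:18:06, i.e. DF 00:01:18;06.

00:01:18;06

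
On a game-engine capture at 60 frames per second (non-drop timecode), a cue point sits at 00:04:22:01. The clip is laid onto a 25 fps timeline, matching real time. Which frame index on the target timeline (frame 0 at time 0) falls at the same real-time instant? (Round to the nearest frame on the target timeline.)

frame 6550

Source frame index: (0×3600 + 4×60 + 22) × 60 + 1 = 15721.
Real time: 15721 / (60) = 15721/60 s.
Target frame: (15721/60) × (25) = 78605/12 ≈ 6550.417 → 6550.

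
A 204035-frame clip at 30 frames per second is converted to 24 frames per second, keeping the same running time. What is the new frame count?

Frames at target rate = 204035 × (24) / (30) = 163228.

163228 frames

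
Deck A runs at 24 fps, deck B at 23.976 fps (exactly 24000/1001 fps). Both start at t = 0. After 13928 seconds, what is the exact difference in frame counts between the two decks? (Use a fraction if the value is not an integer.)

334272/1001 frames

A emits 24 × 13928 = 334272 frames; B emits 24000/1001 × 13928 = 334272000/1001.
Difference = 334272/1001 frames (≈ 333.9381); B is behind A.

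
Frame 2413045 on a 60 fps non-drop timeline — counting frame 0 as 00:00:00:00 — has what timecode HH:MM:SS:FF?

11:10:17:25

2413045 ÷ 60 = 40217 full seconds, remainder 25 frames.
40217 s = 11 h 10 min 17 s.
Timecode: 11:10:17:25.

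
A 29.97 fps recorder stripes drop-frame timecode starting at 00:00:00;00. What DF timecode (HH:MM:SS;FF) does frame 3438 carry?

00:01:54;20

Ten DF minutes hold 17982 frames, so frame 3438 lies in block 0 (frames 0–17981) with 3438 frames into that block.
The block's first minute is 1800 frames and the rest 1798 each; 3438 frames reaches minute 1, so 0 × 18 + 1 × 2 = 2 labels have been skipped so far.
Adding those back, label number 3438 + 2 = 3440 at 30 labels/s is 114 s + 20 f = 0 h 1 min 54 s frame 20, i.e. 00:01:54;20.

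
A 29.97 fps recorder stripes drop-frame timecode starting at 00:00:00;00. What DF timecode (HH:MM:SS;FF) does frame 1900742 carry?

Each 10-minute DF block holds 10 × 60 × 30 − 9 × 2 = 17982 frames. 1900742 ÷ 17982 → 105 full blocks, remainder 12632.
Within the partial block the first minute is 1800 frames and each further minute 1798, so 7 further minute boundaries passed. Total skipped labels = 18 × 105 + 2 × 7 = 1904.
Non-drop label index = 1900742 + 1904 = 1902646; at 30 labels/s that is 17:37:01:16, i.e. DF 17:37:01;16.

17:37:01;16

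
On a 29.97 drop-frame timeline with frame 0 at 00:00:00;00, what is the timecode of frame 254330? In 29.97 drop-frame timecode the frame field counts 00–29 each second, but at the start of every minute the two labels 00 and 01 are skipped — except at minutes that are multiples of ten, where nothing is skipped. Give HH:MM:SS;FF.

02:21:26;04

Ten DF minutes hold 17982 frames, so frame 254330 lies in block 14 (frames 251748–269729) with 2582 frames into that block.
The block's first minute is 1800 frames and the rest 1798 each; 2582 frames reaches minute 1, so 14 × 18 + 1 × 2 = 254 labels have been skipped so far.
Adding those back, label number 254330 + 254 = 254584 at 30 labels/s is 8486 s + 4 f = 2 h 21 min 26 s frame 4, i.e. 02:21:26;04.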